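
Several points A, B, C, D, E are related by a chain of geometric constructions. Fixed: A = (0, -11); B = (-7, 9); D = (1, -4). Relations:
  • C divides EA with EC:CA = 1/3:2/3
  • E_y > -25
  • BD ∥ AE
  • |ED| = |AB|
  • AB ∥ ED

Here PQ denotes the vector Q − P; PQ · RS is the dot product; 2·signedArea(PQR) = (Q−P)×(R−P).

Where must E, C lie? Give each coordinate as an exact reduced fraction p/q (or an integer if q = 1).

1. E_x = 8  [AB ∥ ED ∩ BD ∥ AE]
2. E_y = -24  [AB ∥ ED ∩ BD ∥ AE]
   → E = (8, -24)
3. C_x = 16/3  [C divides EA with EC:CA = 1/3:2/3]
4. C_y = -59/3  [C divides EA with EC:CA = 1/3:2/3]
   → C = (16/3, -59/3)

C = (16/3, -59/3)
E = (8, -24)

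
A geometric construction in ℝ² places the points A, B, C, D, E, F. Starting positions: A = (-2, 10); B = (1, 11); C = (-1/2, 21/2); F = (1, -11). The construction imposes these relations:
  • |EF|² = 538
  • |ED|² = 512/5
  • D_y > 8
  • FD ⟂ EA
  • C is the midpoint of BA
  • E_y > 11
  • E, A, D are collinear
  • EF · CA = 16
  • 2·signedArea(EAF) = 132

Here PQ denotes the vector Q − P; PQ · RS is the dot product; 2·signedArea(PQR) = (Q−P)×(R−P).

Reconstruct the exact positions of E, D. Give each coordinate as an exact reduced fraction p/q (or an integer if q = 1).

D = (-28/5, 44/5)
E = (4, 12)

1. E_x = 4  [EF · CA = 16 ∩ 2·signedArea(EAF) = 132]
2. E_y = 12  [EF · CA = 16 ∩ 2·signedArea(EAF) = 132]
   → E = (4, 12)
3. D_x = -28/5  [E, A, D are collinear ∩ FD ⟂ EA]
4. D_y = 44/5  [E, A, D are collinear ∩ FD ⟂ EA]
   → D = (-28/5, 44/5)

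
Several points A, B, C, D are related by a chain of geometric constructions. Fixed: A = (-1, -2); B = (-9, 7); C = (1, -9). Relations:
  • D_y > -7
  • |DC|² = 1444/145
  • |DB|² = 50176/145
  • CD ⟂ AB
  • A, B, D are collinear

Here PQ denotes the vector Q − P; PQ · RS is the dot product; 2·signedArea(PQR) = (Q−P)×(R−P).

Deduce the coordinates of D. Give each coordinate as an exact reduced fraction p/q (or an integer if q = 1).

D = (487/145, -1001/145)

1. D_x = 487/145  [A, B, D are collinear ∩ CD ⟂ AB]
2. D_y = -1001/145  [A, B, D are collinear ∩ CD ⟂ AB]
   → D = (487/145, -1001/145)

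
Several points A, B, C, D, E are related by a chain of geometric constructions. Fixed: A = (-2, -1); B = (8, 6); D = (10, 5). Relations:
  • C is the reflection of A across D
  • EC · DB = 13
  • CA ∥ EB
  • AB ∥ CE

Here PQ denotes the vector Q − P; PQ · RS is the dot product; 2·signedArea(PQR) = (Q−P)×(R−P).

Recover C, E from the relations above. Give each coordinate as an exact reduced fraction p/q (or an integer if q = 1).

1. C_x = 22  [C is the reflection of A across D]
2. C_y = 11  [C is the reflection of A across D]
   → C = (22, 11)
3. E_x = 32  [CA ∥ EB ∩ AB ∥ CE]
4. E_y = 18  [CA ∥ EB ∩ AB ∥ CE]
   → E = (32, 18)

C = (22, 11)
E = (32, 18)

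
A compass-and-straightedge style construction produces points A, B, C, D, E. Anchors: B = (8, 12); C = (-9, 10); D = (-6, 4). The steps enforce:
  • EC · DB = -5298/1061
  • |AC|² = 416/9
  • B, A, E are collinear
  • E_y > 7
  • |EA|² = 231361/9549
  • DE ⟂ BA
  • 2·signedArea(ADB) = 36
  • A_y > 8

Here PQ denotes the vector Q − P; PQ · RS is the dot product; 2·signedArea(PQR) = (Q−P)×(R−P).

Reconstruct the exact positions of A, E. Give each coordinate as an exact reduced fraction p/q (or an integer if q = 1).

1. A_x = -7/3  [line -8·x + 14·y + -140 = 0 ∩ |AC|² = 416/9]
2. A_y = 26/3  [line -8·x + 14·y + -140 = 0 ∩ |AC|² = 416/9]
   → A = (-7/3, 26/3)
3. E_x = -7446/1061  [B, A, E are collinear ∩ DE ⟂ BA]
4. E_y = 7592/1061  [B, A, E are collinear ∩ DE ⟂ BA]
   → E = (-7446/1061, 7592/1061)

A = (-7/3, 26/3)
E = (-7446/1061, 7592/1061)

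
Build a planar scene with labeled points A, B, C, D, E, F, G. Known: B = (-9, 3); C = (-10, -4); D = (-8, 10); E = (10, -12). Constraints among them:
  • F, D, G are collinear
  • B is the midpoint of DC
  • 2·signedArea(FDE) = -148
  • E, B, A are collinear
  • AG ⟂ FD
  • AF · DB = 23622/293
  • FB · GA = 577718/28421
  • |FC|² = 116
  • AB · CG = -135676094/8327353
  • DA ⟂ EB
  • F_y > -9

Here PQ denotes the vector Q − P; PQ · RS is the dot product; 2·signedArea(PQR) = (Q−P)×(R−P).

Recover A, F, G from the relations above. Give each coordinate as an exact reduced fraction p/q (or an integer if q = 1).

1. A_x = -3454/293  [E, B, A are collinear ∩ DA ⟂ EB]
2. A_y = 1524/293  [E, B, A are collinear ∩ DA ⟂ EB]
   → A = (-3454/293, 1524/293)
3. F_x = 0  [2·signedArea(FDE) = -148 ∩ AF · DB = 23622/293]
4. F_y = -8  [2·signedArea(FDE) = -148 ∩ AF · DB = 23622/293]
   → F = (0, -8)
5. G_x = -194512/28421  [F, D, G are collinear ∩ AG ⟂ FD]
6. G_y = 210284/28421  [F, D, G are collinear ∩ AG ⟂ FD]
   → G = (-194512/28421, 210284/28421)

A = (-3454/293, 1524/293)
F = (0, -8)
G = (-194512/28421, 210284/28421)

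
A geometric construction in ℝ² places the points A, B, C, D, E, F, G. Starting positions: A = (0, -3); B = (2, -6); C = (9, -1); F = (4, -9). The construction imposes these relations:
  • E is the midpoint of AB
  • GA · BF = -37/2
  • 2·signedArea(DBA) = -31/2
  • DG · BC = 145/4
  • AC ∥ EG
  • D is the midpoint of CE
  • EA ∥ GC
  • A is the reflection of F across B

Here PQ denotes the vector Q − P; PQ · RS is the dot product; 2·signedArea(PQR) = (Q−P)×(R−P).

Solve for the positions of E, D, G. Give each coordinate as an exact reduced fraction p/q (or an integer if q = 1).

1. E_x = 1  [E is the midpoint of AB]
2. E_y = -9/2  [E is the midpoint of AB]
   → E = (1, -9/2)
3. D_x = 5  [D is the midpoint of CE]
4. D_y = -11/4  [D is the midpoint of CE]
   → D = (5, -11/4)
5. G_x = 10  [EA ∥ GC ∩ AC ∥ EG]
6. G_y = -5/2  [EA ∥ GC ∩ AC ∥ EG]
   → G = (10, -5/2)

D = (5, -11/4)
E = (1, -9/2)
G = (10, -5/2)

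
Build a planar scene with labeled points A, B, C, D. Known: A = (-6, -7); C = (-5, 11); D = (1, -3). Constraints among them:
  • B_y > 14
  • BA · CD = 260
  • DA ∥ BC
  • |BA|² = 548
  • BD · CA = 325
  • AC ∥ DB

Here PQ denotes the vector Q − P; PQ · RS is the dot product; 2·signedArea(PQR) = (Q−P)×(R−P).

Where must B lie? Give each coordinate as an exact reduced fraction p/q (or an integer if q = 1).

B = (2, 15)

1. B_x = 2  [DA ∥ BC ∩ AC ∥ DB]
2. B_y = 15  [DA ∥ BC ∩ AC ∥ DB]
   → B = (2, 15)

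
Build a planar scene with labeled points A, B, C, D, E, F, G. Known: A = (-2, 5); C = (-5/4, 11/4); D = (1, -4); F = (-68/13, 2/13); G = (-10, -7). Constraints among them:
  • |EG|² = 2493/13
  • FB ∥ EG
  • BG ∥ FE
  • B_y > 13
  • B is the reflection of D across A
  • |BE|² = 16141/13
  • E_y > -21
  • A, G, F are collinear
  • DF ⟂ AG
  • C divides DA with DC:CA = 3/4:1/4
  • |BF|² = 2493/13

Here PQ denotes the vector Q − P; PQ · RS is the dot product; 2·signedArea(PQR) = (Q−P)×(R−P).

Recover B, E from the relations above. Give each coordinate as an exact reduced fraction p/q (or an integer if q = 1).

1. B_x = -5  [B is the reflection of D across A]
2. B_y = 14  [B is the reflection of D across A]
   → B = (-5, 14)
3. E_x = -133/13  [FB ∥ EG ∩ BG ∥ FE]
4. E_y = -271/13  [FB ∥ EG ∩ BG ∥ FE]
   → E = (-133/13, -271/13)

B = (-5, 14)
E = (-133/13, -271/13)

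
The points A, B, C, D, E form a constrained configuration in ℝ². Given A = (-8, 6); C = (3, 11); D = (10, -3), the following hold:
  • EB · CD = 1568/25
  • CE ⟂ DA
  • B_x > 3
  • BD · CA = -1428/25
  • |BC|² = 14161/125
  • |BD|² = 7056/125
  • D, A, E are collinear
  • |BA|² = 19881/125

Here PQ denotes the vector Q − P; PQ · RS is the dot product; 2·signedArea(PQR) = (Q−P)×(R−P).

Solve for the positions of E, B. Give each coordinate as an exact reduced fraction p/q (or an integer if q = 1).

1. E_x = -6/5  [D, A, E are collinear ∩ CE ⟂ DA]
2. E_y = 13/5  [D, A, E are collinear ∩ CE ⟂ DA]
   → E = (-6/5, 13/5)
3. B_x = 82/25  [BD · CA = -1428/25 ∩ EB · CD = 1568/25]
4. B_y = 9/25  [BD · CA = -1428/25 ∩ EB · CD = 1568/25]
   → B = (82/25, 9/25)

B = (82/25, 9/25)
E = (-6/5, 13/5)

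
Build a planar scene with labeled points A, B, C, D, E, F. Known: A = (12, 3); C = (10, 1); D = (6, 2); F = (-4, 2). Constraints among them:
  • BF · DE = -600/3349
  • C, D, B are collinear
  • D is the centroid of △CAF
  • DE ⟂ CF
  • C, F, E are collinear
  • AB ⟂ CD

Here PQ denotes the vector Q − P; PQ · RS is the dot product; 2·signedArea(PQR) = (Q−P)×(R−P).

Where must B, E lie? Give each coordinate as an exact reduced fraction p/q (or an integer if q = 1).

1. B_x = 194/17  [C, D, B are collinear ∩ AB ⟂ CD]
2. B_y = 11/17  [C, D, B are collinear ∩ AB ⟂ CD]
   → B = (194/17, 11/17)
3. E_x = 1172/197  [C, F, E are collinear ∩ DE ⟂ CF]
4. E_y = 254/197  [C, F, E are collinear ∩ DE ⟂ CF]
   → E = (1172/197, 254/197)

B = (194/17, 11/17)
E = (1172/197, 254/197)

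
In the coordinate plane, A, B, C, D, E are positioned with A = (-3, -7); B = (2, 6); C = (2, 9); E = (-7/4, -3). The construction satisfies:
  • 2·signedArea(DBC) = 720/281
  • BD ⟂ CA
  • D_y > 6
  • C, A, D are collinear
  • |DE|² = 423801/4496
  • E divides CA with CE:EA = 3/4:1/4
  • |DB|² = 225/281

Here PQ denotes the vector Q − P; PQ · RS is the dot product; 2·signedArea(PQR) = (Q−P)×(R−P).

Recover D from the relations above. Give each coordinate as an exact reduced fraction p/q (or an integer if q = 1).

D = (322/281, 1761/281)

1. D_x = 322/281  [C, A, D are collinear ∩ BD ⟂ CA]
2. D_y = 1761/281  [C, A, D are collinear ∩ BD ⟂ CA]
   → D = (322/281, 1761/281)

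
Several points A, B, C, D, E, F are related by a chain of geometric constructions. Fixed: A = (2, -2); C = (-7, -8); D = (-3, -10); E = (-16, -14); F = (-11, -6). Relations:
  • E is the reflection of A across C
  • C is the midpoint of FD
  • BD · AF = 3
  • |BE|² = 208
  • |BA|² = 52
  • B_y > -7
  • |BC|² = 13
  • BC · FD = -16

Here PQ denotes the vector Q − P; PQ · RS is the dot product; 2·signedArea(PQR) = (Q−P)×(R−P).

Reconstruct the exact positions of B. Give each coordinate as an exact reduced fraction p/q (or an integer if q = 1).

B = (-4, -6)

1. B_x = -4  [BD · AF = 3 ∩ BC · FD = -16]
2. B_y = -6  [BD · AF = 3 ∩ BC · FD = -16]
   → B = (-4, -6)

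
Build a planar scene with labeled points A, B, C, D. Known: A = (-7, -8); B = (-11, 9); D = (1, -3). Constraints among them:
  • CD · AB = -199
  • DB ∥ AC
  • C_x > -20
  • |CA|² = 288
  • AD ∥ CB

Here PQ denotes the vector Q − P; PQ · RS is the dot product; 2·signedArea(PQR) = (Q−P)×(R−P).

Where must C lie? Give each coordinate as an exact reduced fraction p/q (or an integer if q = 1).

C = (-19, 4)

1. C_x = -19  [AD ∥ CB ∩ DB ∥ AC]
2. C_y = 4  [AD ∥ CB ∩ DB ∥ AC]
   → C = (-19, 4)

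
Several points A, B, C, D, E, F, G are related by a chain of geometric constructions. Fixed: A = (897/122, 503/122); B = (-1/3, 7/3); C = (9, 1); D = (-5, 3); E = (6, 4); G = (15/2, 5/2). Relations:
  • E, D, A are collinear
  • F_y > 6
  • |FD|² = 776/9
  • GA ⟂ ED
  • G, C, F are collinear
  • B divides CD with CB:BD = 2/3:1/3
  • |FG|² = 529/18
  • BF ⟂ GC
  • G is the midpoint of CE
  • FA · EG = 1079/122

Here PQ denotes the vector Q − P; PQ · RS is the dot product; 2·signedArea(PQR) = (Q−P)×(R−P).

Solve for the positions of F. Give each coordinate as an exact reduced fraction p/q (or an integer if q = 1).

F = (11/3, 19/3)

1. F_x = 11/3  [G, C, F are collinear ∩ BF ⟂ GC]
2. F_y = 19/3  [G, C, F are collinear ∩ BF ⟂ GC]
   → F = (11/3, 19/3)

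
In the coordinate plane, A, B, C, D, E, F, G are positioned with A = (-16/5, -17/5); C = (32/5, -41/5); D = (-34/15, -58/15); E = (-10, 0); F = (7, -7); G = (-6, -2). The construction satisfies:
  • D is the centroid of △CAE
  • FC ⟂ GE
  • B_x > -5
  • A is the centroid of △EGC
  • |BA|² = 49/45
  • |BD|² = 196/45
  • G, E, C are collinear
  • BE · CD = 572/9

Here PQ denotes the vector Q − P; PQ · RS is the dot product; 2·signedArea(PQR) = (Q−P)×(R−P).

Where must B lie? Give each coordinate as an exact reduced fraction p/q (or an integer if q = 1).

1. B_x = -62/15  [line 26/3·x + -13/3·y + 208/9 = 0 ∩ |BD|² = 196/45]
2. B_y = -44/15  [line 26/3·x + -13/3·y + 208/9 = 0 ∩ |BD|² = 196/45]
   → B = (-62/15, -44/15)

B = (-62/15, -44/15)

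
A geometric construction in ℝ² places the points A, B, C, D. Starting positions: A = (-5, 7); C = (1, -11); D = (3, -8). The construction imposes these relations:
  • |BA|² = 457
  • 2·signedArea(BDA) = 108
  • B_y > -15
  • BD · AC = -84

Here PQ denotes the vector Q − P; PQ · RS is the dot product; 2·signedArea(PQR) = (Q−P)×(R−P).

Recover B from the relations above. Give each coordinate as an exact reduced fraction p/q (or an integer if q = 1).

B = (-1, -14)

1. B_x = -1  [2·signedArea(BDA) = 108 ∩ BD · AC = -84]
2. B_y = -14  [2·signedArea(BDA) = 108 ∩ BD · AC = -84]
   → B = (-1, -14)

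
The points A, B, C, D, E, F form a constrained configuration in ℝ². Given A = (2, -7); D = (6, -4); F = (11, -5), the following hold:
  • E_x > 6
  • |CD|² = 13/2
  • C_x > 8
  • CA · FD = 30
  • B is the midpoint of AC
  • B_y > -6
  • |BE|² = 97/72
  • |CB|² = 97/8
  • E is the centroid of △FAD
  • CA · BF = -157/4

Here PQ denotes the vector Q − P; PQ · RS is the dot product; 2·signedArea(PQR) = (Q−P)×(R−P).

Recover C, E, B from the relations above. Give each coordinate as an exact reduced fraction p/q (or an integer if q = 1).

B = (21/4, -23/4)
C = (17/2, -9/2)
E = (19/3, -16/3)

1. C_x = 17/2  [line 5·x + -1·y + -47 = 0 ∩ |CD|² = 13/2]
2. C_y = -9/2  [line 5·x + -1·y + -47 = 0 ∩ |CD|² = 13/2]
   → C = (17/2, -9/2)
3. E_x = 19/3  [E is the centroid of △FAD]
4. E_y = -16/3  [E is the centroid of △FAD]
   → E = (19/3, -16/3)
5. B_x = 21/4  [B is the midpoint of AC]
6. B_y = -23/4  [B is the midpoint of AC]
   → B = (21/4, -23/4)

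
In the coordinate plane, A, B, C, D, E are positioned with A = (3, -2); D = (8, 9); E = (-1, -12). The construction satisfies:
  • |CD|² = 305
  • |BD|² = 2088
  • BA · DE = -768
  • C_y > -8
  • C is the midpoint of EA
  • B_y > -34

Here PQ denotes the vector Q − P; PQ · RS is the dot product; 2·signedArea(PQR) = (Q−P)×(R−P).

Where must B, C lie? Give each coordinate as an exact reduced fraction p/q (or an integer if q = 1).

1. B_x = -10  [line 9·x + 21·y + 783 = 0 ∩ |BD|² = 2088]
2. B_y = -33  [line 9·x + 21·y + 783 = 0 ∩ |BD|² = 2088]
   → B = (-10, -33)
3. C_x = 1  [C is the midpoint of EA]
4. C_y = -7  [C is the midpoint of EA]
   → C = (1, -7)

B = (-10, -33)
C = (1, -7)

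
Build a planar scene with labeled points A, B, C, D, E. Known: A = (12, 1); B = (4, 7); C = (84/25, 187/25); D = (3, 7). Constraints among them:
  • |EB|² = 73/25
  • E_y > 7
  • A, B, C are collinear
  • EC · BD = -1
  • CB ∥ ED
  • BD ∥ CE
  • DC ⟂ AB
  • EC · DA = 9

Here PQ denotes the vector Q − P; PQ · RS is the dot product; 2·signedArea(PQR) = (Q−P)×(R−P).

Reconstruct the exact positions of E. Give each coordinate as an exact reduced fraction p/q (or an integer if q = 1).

1. E_x = 59/25  [CB ∥ ED ∩ BD ∥ CE]
2. E_y = 187/25  [CB ∥ ED ∩ BD ∥ CE]
   → E = (59/25, 187/25)

E = (59/25, 187/25)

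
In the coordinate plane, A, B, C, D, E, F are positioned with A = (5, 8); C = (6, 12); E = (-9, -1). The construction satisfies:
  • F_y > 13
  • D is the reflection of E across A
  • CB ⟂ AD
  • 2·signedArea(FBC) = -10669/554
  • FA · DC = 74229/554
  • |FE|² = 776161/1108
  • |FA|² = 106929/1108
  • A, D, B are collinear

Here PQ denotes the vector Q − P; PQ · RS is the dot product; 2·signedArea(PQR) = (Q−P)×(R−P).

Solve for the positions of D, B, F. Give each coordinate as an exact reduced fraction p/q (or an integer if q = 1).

1. D_x = 19  [D is the reflection of E across A]
2. D_y = 17  [D is the reflection of E across A]
   → D = (19, 17)
3. B_x = 2085/277  [A, D, B are collinear ∩ CB ⟂ AD]
4. B_y = 2666/277  [A, D, B are collinear ∩ CB ⟂ AD]
   → B = (2085/277, 2666/277)
5. F_x = 3674/277  [FA · DC = 74229/554 ∩ 2·signedArea(FBC) = -10669/554]
6. F_y = 7375/554  [FA · DC = 74229/554 ∩ 2·signedArea(FBC) = -10669/554]
   → F = (3674/277, 7375/554)

B = (2085/277, 2666/277)
D = (19, 17)
F = (3674/277, 7375/554)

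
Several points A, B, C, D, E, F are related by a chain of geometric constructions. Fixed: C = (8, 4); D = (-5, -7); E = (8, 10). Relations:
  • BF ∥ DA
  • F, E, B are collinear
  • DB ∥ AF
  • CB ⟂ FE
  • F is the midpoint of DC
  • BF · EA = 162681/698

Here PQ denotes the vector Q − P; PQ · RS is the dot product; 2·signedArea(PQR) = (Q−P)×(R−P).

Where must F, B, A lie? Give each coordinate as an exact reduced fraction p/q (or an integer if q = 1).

A = (-6233/698, -9739/698)
B = (1895/349, 1903/349)
F = (3/2, -3/2)

1. F_x = 3/2  [F is the midpoint of DC]
2. F_y = -3/2  [F is the midpoint of DC]
   → F = (3/2, -3/2)
3. B_x = 1895/349  [F, E, B are collinear ∩ CB ⟂ FE]
4. B_y = 1903/349  [F, E, B are collinear ∩ CB ⟂ FE]
   → B = (1895/349, 1903/349)
5. A_x = -6233/698  [DB ∥ AF ∩ BF ∥ DA]
6. A_y = -9739/698  [DB ∥ AF ∩ BF ∥ DA]
   → A = (-6233/698, -9739/698)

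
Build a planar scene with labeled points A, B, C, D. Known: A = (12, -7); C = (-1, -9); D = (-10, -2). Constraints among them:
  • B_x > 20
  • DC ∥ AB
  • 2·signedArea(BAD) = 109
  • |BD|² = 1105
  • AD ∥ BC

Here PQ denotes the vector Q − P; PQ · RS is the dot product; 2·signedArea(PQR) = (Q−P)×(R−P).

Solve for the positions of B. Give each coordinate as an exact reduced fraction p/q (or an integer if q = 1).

1. B_x = 21  [AD ∥ BC ∩ DC ∥ AB]
2. B_y = -14  [AD ∥ BC ∩ DC ∥ AB]
   → B = (21, -14)

B = (21, -14)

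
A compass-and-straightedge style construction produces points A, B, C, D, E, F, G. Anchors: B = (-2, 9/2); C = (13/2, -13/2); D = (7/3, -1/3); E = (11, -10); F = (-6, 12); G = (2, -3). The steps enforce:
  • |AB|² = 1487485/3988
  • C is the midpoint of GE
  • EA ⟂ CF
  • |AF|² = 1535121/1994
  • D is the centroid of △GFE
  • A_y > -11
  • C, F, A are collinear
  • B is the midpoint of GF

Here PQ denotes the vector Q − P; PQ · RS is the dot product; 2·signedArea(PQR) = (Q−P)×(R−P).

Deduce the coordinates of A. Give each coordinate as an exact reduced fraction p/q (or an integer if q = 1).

1. A_x = 19011/1994  [C, F, A are collinear ∩ EA ⟂ CF]
2. A_y = -21915/1994  [C, F, A are collinear ∩ EA ⟂ CF]
   → A = (19011/1994, -21915/1994)

A = (19011/1994, -21915/1994)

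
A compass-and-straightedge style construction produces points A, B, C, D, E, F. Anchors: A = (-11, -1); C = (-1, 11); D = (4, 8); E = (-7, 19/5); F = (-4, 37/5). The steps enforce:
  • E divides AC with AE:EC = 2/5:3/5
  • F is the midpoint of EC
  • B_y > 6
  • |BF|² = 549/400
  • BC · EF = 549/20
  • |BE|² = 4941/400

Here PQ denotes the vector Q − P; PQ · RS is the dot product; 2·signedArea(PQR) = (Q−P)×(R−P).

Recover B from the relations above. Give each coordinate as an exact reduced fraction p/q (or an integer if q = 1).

1. B_x = -19/4  [line -3·x + -18/5·y + 183/20 = 0 ∩ |BF|² = 549/400]
2. B_y = 13/2  [line -3·x + -18/5·y + 183/20 = 0 ∩ |BF|² = 549/400]
   → B = (-19/4, 13/2)

B = (-19/4, 13/2)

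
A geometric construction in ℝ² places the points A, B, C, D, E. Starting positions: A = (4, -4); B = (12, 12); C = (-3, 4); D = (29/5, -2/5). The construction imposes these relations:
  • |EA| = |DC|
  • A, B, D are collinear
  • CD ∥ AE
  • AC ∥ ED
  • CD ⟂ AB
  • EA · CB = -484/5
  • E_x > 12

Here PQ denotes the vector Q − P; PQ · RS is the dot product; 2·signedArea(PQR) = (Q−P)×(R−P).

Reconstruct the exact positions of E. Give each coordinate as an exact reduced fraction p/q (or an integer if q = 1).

E = (64/5, -42/5)

1. E_x = 64/5  [AC ∥ ED ∩ CD ∥ AE]
2. E_y = -42/5  [AC ∥ ED ∩ CD ∥ AE]
   → E = (64/5, -42/5)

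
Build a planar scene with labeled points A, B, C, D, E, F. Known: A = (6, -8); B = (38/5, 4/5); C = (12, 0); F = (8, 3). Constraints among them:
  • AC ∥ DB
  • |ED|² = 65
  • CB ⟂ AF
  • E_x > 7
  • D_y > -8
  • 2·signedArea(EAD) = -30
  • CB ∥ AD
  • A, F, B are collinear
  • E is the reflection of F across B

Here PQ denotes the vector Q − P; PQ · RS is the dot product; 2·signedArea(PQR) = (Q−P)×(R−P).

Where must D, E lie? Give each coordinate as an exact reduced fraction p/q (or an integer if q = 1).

1. D_x = 8/5  [AC ∥ DB ∩ CB ∥ AD]
2. D_y = -36/5  [AC ∥ DB ∩ CB ∥ AD]
   → D = (8/5, -36/5)
3. E_x = 36/5  [E is the reflection of F across B]
4. E_y = -7/5  [E is the reflection of F across B]
   → E = (36/5, -7/5)

D = (8/5, -36/5)
E = (36/5, -7/5)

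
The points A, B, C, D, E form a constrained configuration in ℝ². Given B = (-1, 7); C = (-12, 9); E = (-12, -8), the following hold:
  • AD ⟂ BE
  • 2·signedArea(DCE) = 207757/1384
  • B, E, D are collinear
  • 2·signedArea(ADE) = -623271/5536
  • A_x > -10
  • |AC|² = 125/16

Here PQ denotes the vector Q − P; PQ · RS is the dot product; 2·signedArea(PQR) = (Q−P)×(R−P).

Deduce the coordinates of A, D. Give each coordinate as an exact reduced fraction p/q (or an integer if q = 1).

1. D_x = -4387/1384  [B, E, D are collinear ∩ 2·signedArea(DCE) = 207757/1384]
2. D_y = 5593/1384  [B, E, D are collinear ∩ 2·signedArea(DCE) = 207757/1384]
   → D = (-4387/1384, 5593/1384)
3. A_x = -37/4  [2·signedArea(ADE) = -623271/5536 ∩ AD ⟂ BE]
4. A_y = 17/2  [2·signedArea(ADE) = -623271/5536 ∩ AD ⟂ BE]
   → A = (-37/4, 17/2)

A = (-37/4, 17/2)
D = (-4387/1384, 5593/1384)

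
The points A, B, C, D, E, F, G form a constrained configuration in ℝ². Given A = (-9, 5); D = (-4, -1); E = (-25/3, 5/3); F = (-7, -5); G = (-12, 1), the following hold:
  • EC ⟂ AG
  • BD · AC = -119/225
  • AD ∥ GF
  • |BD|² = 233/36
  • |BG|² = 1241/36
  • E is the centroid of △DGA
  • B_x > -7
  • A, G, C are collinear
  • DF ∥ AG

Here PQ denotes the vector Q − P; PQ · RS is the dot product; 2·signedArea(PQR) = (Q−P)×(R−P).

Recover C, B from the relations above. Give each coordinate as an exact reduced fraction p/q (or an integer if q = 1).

1. C_x = -259/25  [A, G, C are collinear ∩ EC ⟂ AG]
2. C_y = 239/75  [A, G, C are collinear ∩ EC ⟂ AG]
   → C = (-259/25, 239/75)
3. B_x = -37/6  [line 34/25·x + 136/75·y + 1751/225 = 0 ∩ |BG|² = 1241/36]
4. B_y = 1/3  [line 34/25·x + 136/75·y + 1751/225 = 0 ∩ |BG|² = 1241/36]
   → B = (-37/6, 1/3)

B = (-37/6, 1/3)
C = (-259/25, 239/75)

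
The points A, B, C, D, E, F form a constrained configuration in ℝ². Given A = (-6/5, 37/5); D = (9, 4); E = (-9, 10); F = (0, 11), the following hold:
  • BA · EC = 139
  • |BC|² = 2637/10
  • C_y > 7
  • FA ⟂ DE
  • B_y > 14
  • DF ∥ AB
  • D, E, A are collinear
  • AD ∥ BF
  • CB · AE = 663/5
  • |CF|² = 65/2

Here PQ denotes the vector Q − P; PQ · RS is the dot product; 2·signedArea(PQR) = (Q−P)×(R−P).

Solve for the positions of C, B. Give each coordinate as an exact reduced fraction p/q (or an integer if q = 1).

B = (-51/5, 72/5)
C = (9/2, 15/2)

1. B_x = -51/5  [AD ∥ BF ∩ DF ∥ AB]
2. B_y = 72/5  [AD ∥ BF ∩ DF ∥ AB]
   → B = (-51/5, 72/5)
3. C_x = 9/2  [CB · AE = 663/5 ∩ BA · EC = 139]
4. C_y = 15/2  [CB · AE = 663/5 ∩ BA · EC = 139]
   → C = (9/2, 15/2)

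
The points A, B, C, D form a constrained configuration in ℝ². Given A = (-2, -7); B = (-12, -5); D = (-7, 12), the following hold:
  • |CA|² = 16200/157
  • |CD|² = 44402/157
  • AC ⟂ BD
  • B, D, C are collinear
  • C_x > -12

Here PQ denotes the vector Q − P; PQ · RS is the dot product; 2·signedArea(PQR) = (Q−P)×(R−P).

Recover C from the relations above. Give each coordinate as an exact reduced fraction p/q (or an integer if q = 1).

1. C_x = -1844/157  [B, D, C are collinear ∩ AC ⟂ BD]
2. C_y = -649/157  [B, D, C are collinear ∩ AC ⟂ BD]
   → C = (-1844/157, -649/157)

C = (-1844/157, -649/157)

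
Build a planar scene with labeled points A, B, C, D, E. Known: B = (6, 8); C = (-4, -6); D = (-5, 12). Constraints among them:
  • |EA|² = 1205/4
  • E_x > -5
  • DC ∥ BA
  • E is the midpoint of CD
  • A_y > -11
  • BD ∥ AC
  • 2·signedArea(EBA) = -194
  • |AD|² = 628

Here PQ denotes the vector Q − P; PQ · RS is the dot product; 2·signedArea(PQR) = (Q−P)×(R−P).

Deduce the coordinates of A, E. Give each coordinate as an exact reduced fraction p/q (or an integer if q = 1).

A = (7, -10)
E = (-9/2, 3)

1. A_x = 7  [BD ∥ AC ∩ DC ∥ BA]
2. A_y = -10  [BD ∥ AC ∩ DC ∥ BA]
   → A = (7, -10)
3. E_x = -9/2  [E is the midpoint of CD]
4. E_y = 3  [E is the midpoint of CD]
   → E = (-9/2, 3)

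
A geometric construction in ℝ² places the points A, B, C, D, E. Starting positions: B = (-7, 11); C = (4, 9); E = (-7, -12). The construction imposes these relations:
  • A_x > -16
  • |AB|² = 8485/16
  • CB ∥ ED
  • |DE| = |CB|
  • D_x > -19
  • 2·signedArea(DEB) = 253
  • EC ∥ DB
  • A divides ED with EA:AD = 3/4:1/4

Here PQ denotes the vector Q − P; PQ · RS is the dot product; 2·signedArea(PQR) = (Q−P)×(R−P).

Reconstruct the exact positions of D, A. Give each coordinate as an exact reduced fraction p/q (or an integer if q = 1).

1. D_x = -18  [EC ∥ DB ∩ CB ∥ ED]
2. D_y = -10  [EC ∥ DB ∩ CB ∥ ED]
   → D = (-18, -10)
3. A_x = -61/4  [A divides ED with EA:AD = 3/4:1/4]
4. A_y = -21/2  [A divides ED with EA:AD = 3/4:1/4]
   → A = (-61/4, -21/2)

A = (-61/4, -21/2)
D = (-18, -10)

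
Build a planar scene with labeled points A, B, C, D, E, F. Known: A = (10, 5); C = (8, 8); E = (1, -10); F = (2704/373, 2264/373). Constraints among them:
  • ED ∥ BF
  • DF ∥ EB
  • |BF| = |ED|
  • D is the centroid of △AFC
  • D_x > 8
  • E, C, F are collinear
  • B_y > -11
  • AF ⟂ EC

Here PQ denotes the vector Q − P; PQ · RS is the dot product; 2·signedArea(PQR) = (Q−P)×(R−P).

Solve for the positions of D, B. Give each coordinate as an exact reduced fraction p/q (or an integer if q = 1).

B = (-187/1119, -3837/373)
D = (9418/1119, 2371/373)

1. D_x = 9418/1119  [D is the centroid of △AFC]
2. D_y = 2371/373  [D is the centroid of △AFC]
   → D = (9418/1119, 2371/373)
3. B_x = -187/1119  [ED ∥ BF ∩ DF ∥ EB]
4. B_y = -3837/373  [ED ∥ BF ∩ DF ∥ EB]
   → B = (-187/1119, -3837/373)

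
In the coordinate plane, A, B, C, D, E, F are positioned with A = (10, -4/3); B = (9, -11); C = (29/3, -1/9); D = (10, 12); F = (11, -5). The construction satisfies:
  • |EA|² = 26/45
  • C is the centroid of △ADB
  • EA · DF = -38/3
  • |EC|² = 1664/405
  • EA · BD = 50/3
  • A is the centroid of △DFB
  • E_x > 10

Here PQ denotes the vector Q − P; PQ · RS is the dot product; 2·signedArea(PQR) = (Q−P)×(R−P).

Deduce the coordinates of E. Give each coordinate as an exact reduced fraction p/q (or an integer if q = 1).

E = (51/5, -31/15)

1. E_x = 51/5  [EA · DF = -38/3 ∩ EA · BD = 50/3]
2. E_y = -31/15  [EA · DF = -38/3 ∩ EA · BD = 50/3]
   → E = (51/5, -31/15)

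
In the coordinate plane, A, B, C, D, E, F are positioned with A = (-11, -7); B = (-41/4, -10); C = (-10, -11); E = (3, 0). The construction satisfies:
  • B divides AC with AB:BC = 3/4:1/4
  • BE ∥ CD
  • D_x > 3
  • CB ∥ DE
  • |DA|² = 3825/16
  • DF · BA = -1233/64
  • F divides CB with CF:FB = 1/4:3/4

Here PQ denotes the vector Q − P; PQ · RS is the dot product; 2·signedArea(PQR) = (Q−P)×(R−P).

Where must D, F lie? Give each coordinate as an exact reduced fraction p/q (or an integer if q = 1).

1. D_x = 13/4  [CB ∥ DE ∩ BE ∥ CD]
2. D_y = -1  [CB ∥ DE ∩ BE ∥ CD]
   → D = (13/4, -1)
3. F_x = -161/16  [F divides CB with CF:FB = 1/4:3/4]
4. F_y = -43/4  [F divides CB with CF:FB = 1/4:3/4]
   → F = (-161/16, -43/4)

D = (13/4, -1)
F = (-161/16, -43/4)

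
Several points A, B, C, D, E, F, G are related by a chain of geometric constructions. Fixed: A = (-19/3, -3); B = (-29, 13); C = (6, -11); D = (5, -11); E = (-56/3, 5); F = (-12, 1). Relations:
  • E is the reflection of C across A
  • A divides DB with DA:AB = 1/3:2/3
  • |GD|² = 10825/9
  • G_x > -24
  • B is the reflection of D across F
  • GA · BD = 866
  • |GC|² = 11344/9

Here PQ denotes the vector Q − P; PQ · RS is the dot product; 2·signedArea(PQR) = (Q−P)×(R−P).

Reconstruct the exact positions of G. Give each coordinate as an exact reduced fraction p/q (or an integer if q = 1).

G = (-70/3, 9)

1. G_x = -70/3  [line -34·x + 24·y + -3028/3 = 0 ∩ |GD|² = 10825/9]
2. G_y = 9  [line -34·x + 24·y + -3028/3 = 0 ∩ |GD|² = 10825/9]
   → G = (-70/3, 9)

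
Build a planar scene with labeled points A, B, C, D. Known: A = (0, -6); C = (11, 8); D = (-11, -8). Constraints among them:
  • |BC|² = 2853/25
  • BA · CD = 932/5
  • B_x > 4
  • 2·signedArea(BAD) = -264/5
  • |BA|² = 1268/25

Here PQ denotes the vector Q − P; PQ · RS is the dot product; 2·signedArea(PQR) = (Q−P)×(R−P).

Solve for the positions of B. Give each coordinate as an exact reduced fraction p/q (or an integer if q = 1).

B = (22/5, -2/5)

1. B_x = 22/5  [BA · CD = 932/5 ∩ 2·signedArea(BAD) = -264/5]
2. B_y = -2/5  [BA · CD = 932/5 ∩ 2·signedArea(BAD) = -264/5]
   → B = (22/5, -2/5)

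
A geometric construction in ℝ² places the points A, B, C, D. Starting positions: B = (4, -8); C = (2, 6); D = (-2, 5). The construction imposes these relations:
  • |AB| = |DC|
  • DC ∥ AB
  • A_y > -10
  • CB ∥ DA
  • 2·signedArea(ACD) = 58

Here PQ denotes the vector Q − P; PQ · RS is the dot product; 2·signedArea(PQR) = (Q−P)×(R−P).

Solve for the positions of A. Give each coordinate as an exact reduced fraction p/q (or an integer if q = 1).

1. A_x = 0  [DC ∥ AB ∩ CB ∥ DA]
2. A_y = -9  [DC ∥ AB ∩ CB ∥ DA]
   → A = (0, -9)

A = (0, -9)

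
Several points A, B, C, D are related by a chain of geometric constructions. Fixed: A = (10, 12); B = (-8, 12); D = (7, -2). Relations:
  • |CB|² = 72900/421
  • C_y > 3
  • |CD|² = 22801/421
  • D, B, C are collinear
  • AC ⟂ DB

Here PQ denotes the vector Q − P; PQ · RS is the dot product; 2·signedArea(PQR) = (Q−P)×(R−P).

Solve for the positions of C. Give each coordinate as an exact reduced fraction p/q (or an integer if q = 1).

1. C_x = 682/421  [D, B, C are collinear ∩ AC ⟂ DB]
2. C_y = 1272/421  [D, B, C are collinear ∩ AC ⟂ DB]
   → C = (682/421, 1272/421)

C = (682/421, 1272/421)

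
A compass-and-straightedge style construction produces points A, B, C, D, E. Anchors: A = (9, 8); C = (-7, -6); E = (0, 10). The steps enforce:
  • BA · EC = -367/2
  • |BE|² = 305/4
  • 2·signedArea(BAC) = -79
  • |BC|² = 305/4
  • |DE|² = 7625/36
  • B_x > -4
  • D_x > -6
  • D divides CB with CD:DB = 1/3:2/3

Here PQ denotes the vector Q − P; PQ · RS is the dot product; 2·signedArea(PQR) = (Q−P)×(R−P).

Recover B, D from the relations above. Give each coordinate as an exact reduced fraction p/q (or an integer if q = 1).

1. B_x = -7/2  [BA · EC = -367/2 ∩ 2·signedArea(BAC) = -79]
2. B_y = 2  [BA · EC = -367/2 ∩ 2·signedArea(BAC) = -79]
   → B = (-7/2, 2)
3. D_x = -35/6  [D divides CB with CD:DB = 1/3:2/3]
4. D_y = -10/3  [D divides CB with CD:DB = 1/3:2/3]
   → D = (-35/6, -10/3)

B = (-7/2, 2)
D = (-35/6, -10/3)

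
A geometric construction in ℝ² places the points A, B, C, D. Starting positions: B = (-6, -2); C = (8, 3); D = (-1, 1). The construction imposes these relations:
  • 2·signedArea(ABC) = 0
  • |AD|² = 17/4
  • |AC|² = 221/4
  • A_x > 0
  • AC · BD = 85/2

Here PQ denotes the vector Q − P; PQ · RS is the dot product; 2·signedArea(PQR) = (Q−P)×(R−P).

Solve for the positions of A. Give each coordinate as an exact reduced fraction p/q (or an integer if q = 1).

A = (1, 1/2)

1. A_x = 1  [2·signedArea(ABC) = 0 ∩ AC · BD = 85/2]
2. A_y = 1/2  [2·signedArea(ABC) = 0 ∩ AC · BD = 85/2]
   → A = (1, 1/2)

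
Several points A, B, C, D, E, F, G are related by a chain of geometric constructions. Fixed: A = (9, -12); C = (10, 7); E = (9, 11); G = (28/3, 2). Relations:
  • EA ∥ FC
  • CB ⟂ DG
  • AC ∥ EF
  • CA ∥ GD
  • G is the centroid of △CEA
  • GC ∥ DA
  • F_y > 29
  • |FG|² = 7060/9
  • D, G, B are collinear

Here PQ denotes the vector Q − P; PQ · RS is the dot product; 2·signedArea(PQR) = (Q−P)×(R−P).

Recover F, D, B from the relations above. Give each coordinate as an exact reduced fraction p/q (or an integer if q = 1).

B = (10423/1086, 7625/1086)
D = (25/3, -17)
F = (10, 30)

1. F_x = 10  [EA ∥ FC ∩ AC ∥ EF]
2. F_y = 30  [EA ∥ FC ∩ AC ∥ EF]
   → F = (10, 30)
3. D_x = 25/3  [GC ∥ DA ∩ CA ∥ GD]
4. D_y = -17  [GC ∥ DA ∩ CA ∥ GD]
   → D = (25/3, -17)
5. B_x = 10423/1086  [D, G, B are collinear ∩ CB ⟂ DG]
6. B_y = 7625/1086  [D, G, B are collinear ∩ CB ⟂ DG]
   → B = (10423/1086, 7625/1086)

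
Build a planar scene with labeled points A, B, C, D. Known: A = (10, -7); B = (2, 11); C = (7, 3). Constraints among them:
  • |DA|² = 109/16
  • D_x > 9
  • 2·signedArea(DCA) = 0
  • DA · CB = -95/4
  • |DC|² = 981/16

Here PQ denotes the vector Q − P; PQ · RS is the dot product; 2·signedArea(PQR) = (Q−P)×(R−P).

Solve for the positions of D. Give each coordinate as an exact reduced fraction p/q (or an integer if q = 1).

1. D_x = 37/4  [2·signedArea(DCA) = 0 ∩ DA · CB = -95/4]
2. D_y = -9/2  [2·signedArea(DCA) = 0 ∩ DA · CB = -95/4]
   → D = (37/4, -9/2)

D = (37/4, -9/2)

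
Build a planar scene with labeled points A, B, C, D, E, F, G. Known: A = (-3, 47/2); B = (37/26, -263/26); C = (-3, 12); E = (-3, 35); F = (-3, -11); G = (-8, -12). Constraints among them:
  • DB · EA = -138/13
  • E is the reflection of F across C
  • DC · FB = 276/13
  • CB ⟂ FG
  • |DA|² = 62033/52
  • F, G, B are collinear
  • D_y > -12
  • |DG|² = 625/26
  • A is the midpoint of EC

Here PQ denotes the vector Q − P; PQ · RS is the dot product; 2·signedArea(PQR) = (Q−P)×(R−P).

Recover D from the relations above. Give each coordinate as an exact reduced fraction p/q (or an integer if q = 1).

D = (-83/26, -287/26)

1. D_x = -83/26  [DB · EA = -138/13 ∩ DC · FB = 276/13]
2. D_y = -287/26  [DB · EA = -138/13 ∩ DC · FB = 276/13]
   → D = (-83/26, -287/26)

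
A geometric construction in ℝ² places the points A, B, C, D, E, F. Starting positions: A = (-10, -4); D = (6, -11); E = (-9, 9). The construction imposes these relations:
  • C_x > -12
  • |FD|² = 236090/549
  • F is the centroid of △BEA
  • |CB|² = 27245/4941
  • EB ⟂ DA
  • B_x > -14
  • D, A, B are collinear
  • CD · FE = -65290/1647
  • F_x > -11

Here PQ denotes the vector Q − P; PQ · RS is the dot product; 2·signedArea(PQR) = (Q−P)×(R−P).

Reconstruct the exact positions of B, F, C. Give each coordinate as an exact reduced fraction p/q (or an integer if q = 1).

B = (-850/61, -139/61)
C = (-6389/549, -983/549)
F = (-2009/183, 166/183)

1. B_x = -850/61  [D, A, B are collinear ∩ EB ⟂ DA]
2. B_y = -139/61  [D, A, B are collinear ∩ EB ⟂ DA]
   → B = (-850/61, -139/61)
3. F_x = -2009/183  [F is the centroid of △BEA]
4. F_y = 166/183  [F is the centroid of △BEA]
   → F = (-2009/183, 166/183)
5. C_x = -6389/549  [line -362/183·x + -1481/183·y + -61781/1647 = 0 ∩ |CB|² = 27245/4941]
6. C_y = -983/549  [line -362/183·x + -1481/183·y + -61781/1647 = 0 ∩ |CB|² = 27245/4941]
   → C = (-6389/549, -983/549)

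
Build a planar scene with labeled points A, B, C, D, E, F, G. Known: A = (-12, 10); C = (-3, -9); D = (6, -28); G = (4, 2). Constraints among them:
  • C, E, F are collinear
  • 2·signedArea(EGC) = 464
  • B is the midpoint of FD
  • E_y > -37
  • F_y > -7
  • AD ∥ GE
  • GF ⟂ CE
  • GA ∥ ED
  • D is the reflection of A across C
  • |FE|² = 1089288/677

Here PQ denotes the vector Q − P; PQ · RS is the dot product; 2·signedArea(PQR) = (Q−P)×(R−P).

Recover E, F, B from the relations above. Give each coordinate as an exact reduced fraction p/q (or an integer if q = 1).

1. E_x = 22  [GA ∥ ED ∩ AD ∥ GE]
2. E_y = -36  [GA ∥ ED ∩ AD ∥ GE]
   → E = (22, -36)
3. F_x = -3556/677  [C, E, F are collinear ∩ GF ⟂ CE]
4. F_y = -4446/677  [C, E, F are collinear ∩ GF ⟂ CE]
   → F = (-3556/677, -4446/677)
5. B_x = 253/677  [B is the midpoint of FD]
6. B_y = -11701/677  [B is the midpoint of FD]
   → B = (253/677, -11701/677)

B = (253/677, -11701/677)
E = (22, -36)
F = (-3556/677, -4446/677)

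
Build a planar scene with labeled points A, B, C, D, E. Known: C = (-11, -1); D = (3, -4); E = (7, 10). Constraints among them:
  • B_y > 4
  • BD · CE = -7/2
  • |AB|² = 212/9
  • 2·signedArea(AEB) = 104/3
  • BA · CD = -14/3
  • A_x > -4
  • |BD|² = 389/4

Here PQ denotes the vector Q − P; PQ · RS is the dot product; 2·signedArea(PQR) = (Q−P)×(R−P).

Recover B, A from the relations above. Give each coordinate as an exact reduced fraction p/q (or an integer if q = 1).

A = (-10/3, -1/6)
B = (-2, 9/2)

1. B_x = -2  [line -18·x + -11·y + 27/2 = 0 ∩ |BD|² = 389/4]
2. B_y = 9/2  [line -18·x + -11·y + 27/2 = 0 ∩ |BD|² = 389/4]
   → B = (-2, 9/2)
3. A_x = -10/3  [2·signedArea(AEB) = 104/3 ∩ BA · CD = -14/3]
4. A_y = -1/6  [2·signedArea(AEB) = 104/3 ∩ BA · CD = -14/3]
   → A = (-10/3, -1/6)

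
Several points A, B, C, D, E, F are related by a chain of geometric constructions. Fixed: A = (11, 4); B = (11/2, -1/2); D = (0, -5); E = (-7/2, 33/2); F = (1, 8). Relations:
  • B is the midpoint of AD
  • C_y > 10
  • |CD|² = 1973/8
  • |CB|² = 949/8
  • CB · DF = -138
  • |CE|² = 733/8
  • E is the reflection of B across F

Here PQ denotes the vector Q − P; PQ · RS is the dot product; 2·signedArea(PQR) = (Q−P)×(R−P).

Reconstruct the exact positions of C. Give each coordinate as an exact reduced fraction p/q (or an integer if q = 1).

C = (15/4, 41/4)

1. C_x = 15/4  [line -1·x + -13·y + 137 = 0 ∩ |CB|² = 949/8]
2. C_y = 41/4  [line -1·x + -13·y + 137 = 0 ∩ |CB|² = 949/8]
   → C = (15/4, 41/4)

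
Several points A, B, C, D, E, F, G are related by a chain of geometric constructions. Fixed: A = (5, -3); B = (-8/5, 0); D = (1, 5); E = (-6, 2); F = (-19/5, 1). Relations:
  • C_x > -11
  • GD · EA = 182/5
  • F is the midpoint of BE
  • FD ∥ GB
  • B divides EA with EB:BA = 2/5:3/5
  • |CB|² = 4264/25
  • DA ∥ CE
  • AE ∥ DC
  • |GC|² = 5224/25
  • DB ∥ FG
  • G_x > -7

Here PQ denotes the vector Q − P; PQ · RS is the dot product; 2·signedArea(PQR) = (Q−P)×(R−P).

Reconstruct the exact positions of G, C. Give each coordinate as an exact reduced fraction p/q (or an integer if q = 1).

1. G_x = -32/5  [FD ∥ GB ∩ DB ∥ FG]
2. G_y = -4  [FD ∥ GB ∩ DB ∥ FG]
   → G = (-32/5, -4)
3. C_x = -10  [DA ∥ CE ∩ AE ∥ DC]
4. C_y = 10  [DA ∥ CE ∩ AE ∥ DC]
   → C = (-10, 10)

C = (-10, 10)
G = (-32/5, -4)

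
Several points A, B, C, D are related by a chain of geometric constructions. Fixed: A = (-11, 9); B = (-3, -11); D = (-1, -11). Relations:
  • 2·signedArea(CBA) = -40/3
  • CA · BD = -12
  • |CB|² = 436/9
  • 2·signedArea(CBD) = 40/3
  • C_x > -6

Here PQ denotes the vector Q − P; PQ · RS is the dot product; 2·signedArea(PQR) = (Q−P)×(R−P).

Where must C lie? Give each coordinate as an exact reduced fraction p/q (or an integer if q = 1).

1. C_x = -5  [CA · BD = -12 ∩ 2·signedArea(CBA) = -40/3]
2. C_y = -13/3  [CA · BD = -12 ∩ 2·signedArea(CBA) = -40/3]
   → C = (-5, -13/3)

C = (-5, -13/3)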